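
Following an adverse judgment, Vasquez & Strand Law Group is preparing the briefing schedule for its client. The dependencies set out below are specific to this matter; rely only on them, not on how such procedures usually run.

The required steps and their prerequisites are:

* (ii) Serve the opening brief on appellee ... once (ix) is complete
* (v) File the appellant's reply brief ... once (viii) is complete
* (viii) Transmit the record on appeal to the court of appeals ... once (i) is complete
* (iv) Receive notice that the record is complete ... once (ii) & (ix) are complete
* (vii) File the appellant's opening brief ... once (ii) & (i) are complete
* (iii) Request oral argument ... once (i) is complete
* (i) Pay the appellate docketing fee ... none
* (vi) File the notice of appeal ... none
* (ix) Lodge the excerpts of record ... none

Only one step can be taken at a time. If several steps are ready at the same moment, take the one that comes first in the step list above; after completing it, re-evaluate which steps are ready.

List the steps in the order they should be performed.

(i), (viii), (v), (iii), (vi), (ix), (ii), (iv), (vii)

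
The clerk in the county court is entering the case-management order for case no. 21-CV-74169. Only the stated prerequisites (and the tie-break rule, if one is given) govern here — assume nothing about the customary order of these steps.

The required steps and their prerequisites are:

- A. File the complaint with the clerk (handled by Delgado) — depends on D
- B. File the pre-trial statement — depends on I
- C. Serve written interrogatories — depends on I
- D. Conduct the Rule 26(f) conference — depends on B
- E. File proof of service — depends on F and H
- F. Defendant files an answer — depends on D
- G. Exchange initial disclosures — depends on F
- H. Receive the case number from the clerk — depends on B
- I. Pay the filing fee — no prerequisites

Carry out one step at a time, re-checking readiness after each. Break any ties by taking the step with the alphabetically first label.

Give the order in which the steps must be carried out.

I, B, C, D, A, F, G, H, E

I has no prerequisites → I first.
B and C are both available; B has the earlier label → B.
Ready: C, D and H. C has the earlier label → C.
Now D and H have their prerequisites met. D has the earlier label, so D next.
Now A, F and H have their prerequisites met. A has the earlier label, so A next.
F and H are both available; F has the earlier label → F.
G now also ready, so the ready set is {G, H}; G has the earlier label → G.
H needed B, now all done → H.
E needed F and H, now all done → E.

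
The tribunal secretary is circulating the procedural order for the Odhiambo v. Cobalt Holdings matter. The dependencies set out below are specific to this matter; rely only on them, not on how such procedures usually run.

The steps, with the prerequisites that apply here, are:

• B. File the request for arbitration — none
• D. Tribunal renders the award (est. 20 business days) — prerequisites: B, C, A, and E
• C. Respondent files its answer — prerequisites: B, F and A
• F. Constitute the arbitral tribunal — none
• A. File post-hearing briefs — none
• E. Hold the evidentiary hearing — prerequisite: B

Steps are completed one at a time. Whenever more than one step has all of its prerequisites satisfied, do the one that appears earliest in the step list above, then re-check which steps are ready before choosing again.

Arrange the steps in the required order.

B, F, A, C, E, D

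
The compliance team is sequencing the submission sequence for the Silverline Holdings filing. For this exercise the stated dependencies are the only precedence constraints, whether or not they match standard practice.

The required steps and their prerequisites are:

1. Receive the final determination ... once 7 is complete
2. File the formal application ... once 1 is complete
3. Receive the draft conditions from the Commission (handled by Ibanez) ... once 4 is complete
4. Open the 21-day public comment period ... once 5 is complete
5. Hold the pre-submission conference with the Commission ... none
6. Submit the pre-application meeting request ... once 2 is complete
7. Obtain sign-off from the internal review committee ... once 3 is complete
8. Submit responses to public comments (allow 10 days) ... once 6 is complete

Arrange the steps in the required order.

5 is the only step with nothing outstanding, so it goes first.
4 needed 5, now all done → 4.
3 needed 4, now all done → 3.
7 is the only step now ready → 7.
1 needed 7, now all done → 1.
That leaves 2 as the only ready step → 2.
Next only 6 has its prerequisites met → 6.
8 is the only step now ready → 8.

5 → 4 → 3 → 7 → 1 → 2 → 6 → 8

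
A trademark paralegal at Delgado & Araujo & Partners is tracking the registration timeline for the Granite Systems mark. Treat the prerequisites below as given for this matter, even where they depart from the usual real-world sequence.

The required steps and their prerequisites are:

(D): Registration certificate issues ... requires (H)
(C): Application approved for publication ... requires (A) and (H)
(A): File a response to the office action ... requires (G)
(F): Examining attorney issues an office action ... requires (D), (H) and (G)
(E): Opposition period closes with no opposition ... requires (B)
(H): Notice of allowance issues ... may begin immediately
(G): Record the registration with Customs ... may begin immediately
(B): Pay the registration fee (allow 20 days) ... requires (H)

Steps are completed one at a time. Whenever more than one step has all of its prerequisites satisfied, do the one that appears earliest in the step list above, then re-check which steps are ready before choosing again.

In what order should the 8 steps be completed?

(H), (D), (G), (A), (C), (F), (B), (E)

Nothing is required for (H) and (G). (H) is listed earlier → (H) first.
(D) and (B) now also ready, so the ready set is {(D), (G), (B)}; (D) is listed earlier → (D).
(G) and (B) are both available; (G) is listed earlier → (G).
Now (A), (F) and (B) have their prerequisites met. (A) is listed earlier, so (A) next.
(C) now also ready, so the ready set is {(C), (F), (B)}; (C) is listed earlier → (C).
Now (F) and (B) have their prerequisites met. (F) is listed earlier, so (F) next.
(B) is the only step now ready → (B).
That leaves (E) as the only ready step → (E).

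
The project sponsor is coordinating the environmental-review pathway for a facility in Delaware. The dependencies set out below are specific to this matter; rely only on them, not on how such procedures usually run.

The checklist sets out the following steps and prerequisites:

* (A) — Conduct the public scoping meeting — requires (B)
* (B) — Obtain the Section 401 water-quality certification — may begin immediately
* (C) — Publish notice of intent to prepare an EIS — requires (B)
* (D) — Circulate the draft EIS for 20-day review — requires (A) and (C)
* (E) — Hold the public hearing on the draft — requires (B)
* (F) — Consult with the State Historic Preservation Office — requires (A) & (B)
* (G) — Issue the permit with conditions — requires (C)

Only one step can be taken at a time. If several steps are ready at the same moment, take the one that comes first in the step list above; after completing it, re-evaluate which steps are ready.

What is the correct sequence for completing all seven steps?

(B) → (A) → (C) → (D) → (E) → (F) → (G)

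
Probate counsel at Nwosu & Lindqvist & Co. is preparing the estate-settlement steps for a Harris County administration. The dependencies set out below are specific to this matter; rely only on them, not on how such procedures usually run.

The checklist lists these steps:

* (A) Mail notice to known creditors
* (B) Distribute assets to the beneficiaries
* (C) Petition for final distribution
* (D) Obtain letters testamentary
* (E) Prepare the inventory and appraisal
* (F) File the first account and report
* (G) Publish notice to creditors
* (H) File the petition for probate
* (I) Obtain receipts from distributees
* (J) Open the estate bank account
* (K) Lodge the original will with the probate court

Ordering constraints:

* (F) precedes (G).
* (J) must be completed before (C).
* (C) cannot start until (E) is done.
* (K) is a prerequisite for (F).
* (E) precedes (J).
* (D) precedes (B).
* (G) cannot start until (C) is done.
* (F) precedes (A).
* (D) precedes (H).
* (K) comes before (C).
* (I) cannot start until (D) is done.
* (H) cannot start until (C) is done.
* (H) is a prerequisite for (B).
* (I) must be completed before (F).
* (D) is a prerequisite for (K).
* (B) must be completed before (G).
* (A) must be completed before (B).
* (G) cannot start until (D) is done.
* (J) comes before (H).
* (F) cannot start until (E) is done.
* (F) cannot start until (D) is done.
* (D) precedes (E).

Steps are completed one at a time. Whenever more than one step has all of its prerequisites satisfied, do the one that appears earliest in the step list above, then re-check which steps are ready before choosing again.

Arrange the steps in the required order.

(D) is the only step with nothing outstanding, so it goes first.
Now (E), (I) and (K) have their prerequisites met. (E) is listed earlier, so (E) next.
(I), (J) and (K) are all available; (I) is listed earlier → (I).
(J) and (K) are both available; (J) is listed earlier → (J).
Next only (K) has its prerequisites met → (K).
Ready: (C) and (F). (C) is listed earlier → (C).
(H) now also ready, so the ready set is {(F), (H)}; (F) is listed earlier → (F).
(A) now also ready, so the ready set is {(A), (H)}; (A) is listed earlier → (A).
That leaves (H) as the only ready step → (H).
(B) needed (A), (D) and (H), now all done → (B).
(G) needed (B), (C), (D) and (F), now all done → (G).

(D) (E) (I) (J) (K) (C) (F) (A) (H) (B) (G)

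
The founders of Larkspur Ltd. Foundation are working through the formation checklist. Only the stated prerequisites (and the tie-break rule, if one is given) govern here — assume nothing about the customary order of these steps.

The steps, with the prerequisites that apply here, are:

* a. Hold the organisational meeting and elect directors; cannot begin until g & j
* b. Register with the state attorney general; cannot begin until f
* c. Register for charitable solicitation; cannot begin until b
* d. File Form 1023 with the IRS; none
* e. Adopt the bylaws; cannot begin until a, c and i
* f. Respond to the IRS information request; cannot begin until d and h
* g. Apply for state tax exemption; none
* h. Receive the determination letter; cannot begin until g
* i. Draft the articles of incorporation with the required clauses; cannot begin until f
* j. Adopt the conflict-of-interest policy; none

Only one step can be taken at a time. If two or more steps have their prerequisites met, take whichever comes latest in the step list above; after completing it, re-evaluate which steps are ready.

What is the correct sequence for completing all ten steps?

j, g, h, d, f, i, b, c, a, e

j, g and d have no prerequisites; j is listed later, so j is first.
Ready: g and d. g is listed later → g.
h and a now also ready, so the ready set is {h, d, a}; h is listed later → h.
d and a are both available; d is listed later → d.
Ready: f and a. f is listed later → f.
i and b now also ready, so the ready set is {i, b, a}; i is listed later → i.
Ready: b and a. b is listed later → b.
c now also ready, so the ready set is {c, a}; c is listed later → c.
Next only a has its prerequisites met → a.
e needed i, c and a, now all done → e.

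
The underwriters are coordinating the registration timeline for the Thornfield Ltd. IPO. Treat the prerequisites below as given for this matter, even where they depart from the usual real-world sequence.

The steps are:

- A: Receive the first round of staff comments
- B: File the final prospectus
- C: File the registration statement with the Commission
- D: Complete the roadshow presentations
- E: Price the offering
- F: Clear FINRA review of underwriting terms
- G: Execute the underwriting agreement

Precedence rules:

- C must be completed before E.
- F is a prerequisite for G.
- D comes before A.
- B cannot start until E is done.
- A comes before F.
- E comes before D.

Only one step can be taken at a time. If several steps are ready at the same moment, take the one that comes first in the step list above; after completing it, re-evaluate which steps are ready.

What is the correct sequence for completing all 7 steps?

C, E, B, D, A, F, G

C has no prerequisites → C first.
That leaves E as the only ready step → E.
Now B and D have their prerequisites met. B is listed earlier, so B next.
That leaves D as the only ready step → D.
That leaves A as the only ready step → A.
F is the only step now ready → F.
Next only G has its prerequisites met → G.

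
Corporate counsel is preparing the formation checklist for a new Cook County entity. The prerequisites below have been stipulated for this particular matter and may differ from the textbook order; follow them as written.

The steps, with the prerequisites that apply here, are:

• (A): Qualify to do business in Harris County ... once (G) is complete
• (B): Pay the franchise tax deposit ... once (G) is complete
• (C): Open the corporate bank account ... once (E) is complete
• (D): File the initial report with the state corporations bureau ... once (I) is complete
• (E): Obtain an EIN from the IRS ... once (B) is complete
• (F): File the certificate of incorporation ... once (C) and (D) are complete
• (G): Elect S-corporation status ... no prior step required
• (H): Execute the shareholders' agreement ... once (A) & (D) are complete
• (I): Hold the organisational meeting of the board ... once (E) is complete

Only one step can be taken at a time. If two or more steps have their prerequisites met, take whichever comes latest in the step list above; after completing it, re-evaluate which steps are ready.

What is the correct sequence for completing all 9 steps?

(G) (B) (E) (I) (D) (C) (F) (A) (H)

Only (G) has no prerequisites, so it is first.
Ready: (B) and (A). (B) is listed later → (B).
Ready: (E) and (A). (E) is listed later → (E).
(I) and (C) now also ready, so the ready set is {(I), (C), (A)}; (I) is listed later → (I).
Now (D), (C) and (A) have their prerequisites met. (D) is listed later, so (D) next.
(C) and (A) are both available; (C) is listed later → (C).
(F) now also ready, so the ready set is {(F), (A)}; (F) is listed later → (F).
(A) needed (G), now all done → (A).
(H) is the only step now ready → (H).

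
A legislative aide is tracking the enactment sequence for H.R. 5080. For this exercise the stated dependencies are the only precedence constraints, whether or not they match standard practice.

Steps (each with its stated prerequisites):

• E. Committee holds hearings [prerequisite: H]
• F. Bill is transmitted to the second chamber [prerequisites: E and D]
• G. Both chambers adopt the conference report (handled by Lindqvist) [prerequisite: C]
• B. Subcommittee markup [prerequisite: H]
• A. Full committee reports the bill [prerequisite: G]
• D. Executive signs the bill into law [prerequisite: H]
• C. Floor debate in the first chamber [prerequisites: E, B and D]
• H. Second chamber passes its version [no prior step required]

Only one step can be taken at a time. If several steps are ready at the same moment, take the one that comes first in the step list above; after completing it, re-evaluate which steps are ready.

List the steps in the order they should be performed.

H is the only step with nothing outstanding, so it goes first.
Ready: E, B and D. E is listed earlier → E.
Now B and D have their prerequisites met. B is listed earlier, so B next.
D needed H, now all done → D.
Now F and C have their prerequisites met. F is listed earlier, so F next.
That leaves C as the only ready step → C.
G needed C, now all done → G.
A needed G, now all done → A.

H, E, B, D, F, C, G, A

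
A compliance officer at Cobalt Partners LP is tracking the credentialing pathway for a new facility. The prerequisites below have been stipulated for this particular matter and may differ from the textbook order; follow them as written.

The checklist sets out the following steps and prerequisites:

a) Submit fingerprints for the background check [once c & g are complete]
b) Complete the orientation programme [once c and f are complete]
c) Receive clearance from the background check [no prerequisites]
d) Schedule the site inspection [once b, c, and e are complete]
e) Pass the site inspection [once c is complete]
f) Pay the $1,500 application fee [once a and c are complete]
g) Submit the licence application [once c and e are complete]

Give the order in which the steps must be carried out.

c, e, g, a, f, b, d

c has no prerequisites → c first.
e is the only step now ready → e.
That leaves g as the only ready step → g.
a is the only step now ready → a.
f needed a and c, now all done → f.
b is the only step now ready → b.
d needed b, c and e, now all done → d.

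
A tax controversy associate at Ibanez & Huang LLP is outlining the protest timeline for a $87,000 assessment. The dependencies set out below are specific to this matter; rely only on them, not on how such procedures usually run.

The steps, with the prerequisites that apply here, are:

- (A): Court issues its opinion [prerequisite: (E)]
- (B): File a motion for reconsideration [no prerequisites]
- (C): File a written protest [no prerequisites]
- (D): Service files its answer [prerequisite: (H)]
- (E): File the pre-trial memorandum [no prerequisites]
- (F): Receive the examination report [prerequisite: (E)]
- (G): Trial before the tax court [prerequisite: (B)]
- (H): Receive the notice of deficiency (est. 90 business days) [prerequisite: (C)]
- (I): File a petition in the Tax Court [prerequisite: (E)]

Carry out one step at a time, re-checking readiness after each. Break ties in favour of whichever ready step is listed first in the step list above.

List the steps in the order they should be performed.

Nothing is required for (B), (C) and (E). (B) is listed earlier → (B) first.
(G) now also ready, so the ready set is {(C), (E), (G)}; (C) is listed earlier → (C).
Now (E), (G) and (H) have their prerequisites met. (E) is listed earlier, so (E) next.
Ready: (A), (F), (G), (H) and (I). (A) is listed earlier → (A).
Now (F), (G), (H) and (I) have their prerequisites met. (F) is listed earlier, so (F) next.
Ready: (G), (H) and (I). (G) is listed earlier → (G).
(H) and (I) are both available; (H) is listed earlier → (H).
(D) now also ready, so the ready set is {(D), (I)}; (D) is listed earlier → (D).
(I) needed (E), now all done → (I).

(B) (C) (E) (A) (F) (G) (H) (D) (I)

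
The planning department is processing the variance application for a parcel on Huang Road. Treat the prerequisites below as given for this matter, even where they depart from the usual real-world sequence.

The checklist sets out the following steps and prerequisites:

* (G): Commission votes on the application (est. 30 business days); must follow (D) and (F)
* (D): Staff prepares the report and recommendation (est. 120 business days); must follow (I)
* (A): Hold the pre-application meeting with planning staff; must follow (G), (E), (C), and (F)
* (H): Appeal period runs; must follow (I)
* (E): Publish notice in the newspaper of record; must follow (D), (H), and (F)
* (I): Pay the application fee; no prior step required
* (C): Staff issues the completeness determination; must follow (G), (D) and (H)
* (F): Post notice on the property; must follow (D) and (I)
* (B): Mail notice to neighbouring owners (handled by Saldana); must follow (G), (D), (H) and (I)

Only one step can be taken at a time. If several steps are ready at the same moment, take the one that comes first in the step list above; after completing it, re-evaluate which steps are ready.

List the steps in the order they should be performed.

(I) (D) (H) (F) (G) (E) (C) (A) (B)

Only (I) has no prerequisites, so it is first.
Ready: (D) and (H). (D) is listed earlier → (D).
(F) now also ready, so the ready set is {(H), (F)}; (H) is listed earlier → (H).
(F) needed (D) and (I), now all done → (F).
Ready: (G) and (E). (G) is listed earlier → (G).
Ready: (E), (C) and (B). (E) is listed earlier → (E).
Ready: (C) and (B). (C) is listed earlier → (C).
(A) now also ready, so the ready set is {(A), (B)}; (A) is listed earlier → (A).
(B) needed (G), (D), (H) and (I), now all done → (B).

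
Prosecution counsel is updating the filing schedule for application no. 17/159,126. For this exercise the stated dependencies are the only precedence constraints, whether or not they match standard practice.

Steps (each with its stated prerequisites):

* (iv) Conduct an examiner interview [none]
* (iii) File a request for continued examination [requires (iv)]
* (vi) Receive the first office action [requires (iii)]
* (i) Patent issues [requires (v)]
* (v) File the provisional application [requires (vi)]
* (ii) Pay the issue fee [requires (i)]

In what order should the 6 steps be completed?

(iv) (iii) (vi) (v) (i) (ii)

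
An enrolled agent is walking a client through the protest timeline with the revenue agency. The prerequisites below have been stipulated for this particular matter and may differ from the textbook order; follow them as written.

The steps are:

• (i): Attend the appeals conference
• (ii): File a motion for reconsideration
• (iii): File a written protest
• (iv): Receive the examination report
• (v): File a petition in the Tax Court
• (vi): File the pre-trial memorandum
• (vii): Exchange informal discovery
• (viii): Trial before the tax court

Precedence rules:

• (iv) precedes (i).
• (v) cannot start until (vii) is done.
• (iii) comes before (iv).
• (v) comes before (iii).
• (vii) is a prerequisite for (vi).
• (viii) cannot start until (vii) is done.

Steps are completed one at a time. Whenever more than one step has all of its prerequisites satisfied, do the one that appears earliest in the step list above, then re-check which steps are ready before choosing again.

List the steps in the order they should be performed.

(ii), (vii), (v), (iii), (iv), (i), (vi), (viii)

Nothing is required for (ii) and (vii). (ii) is listed earlier → (ii) first.
That leaves (vii) as the only ready step → (vii).
(v), (vi) and (viii) are all available; (v) is listed earlier → (v).
Now (iii), (vi) and (viii) have their prerequisites met. (iii) is listed earlier, so (iii) next.
Ready: (iv), (vi) and (viii). (iv) is listed earlier → (iv).
(i) now also ready, so the ready set is {(i), (vi), (viii)}; (i) is listed earlier → (i).
Now (vi) and (viii) have their prerequisites met. (vi) is listed earlier, so (vi) next.
(viii) needed (vii), now all done → (viii).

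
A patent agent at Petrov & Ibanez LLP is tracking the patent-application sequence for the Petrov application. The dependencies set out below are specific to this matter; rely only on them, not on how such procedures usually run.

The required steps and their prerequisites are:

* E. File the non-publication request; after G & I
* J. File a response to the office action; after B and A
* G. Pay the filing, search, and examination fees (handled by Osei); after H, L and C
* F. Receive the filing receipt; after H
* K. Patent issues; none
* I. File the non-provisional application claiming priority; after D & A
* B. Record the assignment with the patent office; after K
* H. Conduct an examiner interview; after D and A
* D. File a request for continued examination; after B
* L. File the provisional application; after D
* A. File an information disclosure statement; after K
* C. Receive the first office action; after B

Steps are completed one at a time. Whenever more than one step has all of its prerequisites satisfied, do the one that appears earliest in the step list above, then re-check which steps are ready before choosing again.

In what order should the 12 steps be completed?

K is the only step with nothing outstanding, so it goes first.
Now B and A have their prerequisites met. B is listed earlier, so B next.
D and C now also ready, so the ready set is {D, A, C}; D is listed earlier → D.
L now also ready, so the ready set is {L, A, C}; L is listed earlier → L.
A and C are both available; A is listed earlier → A.
Now J, I, H and C have their prerequisites met. J is listed earlier, so J next.
Now I, H and C have their prerequisites met. I is listed earlier, so I next.
H and C are both available; H is listed earlier → H.
F now also ready, so the ready set is {F, C}; F is listed earlier → F.
Next only C has its prerequisites met → C.
That leaves G as the only ready step → G.
Next only E has its prerequisites met → E.

K → B → D → L → A → J → I → H → F → C → G → E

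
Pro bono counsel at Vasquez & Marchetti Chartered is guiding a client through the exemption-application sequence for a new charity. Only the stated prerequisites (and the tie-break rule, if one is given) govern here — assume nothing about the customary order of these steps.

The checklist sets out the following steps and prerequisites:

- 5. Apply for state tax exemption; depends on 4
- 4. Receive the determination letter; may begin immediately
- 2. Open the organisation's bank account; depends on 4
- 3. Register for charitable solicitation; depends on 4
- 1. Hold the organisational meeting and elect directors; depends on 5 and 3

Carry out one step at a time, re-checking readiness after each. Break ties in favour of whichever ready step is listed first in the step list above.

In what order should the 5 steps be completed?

4 has no prerequisites → 4 first.
Ready: 5, 2 and 3. 5 is listed earlier → 5.
Now 2 and 3 have their prerequisites met. 2 is listed earlier, so 2 next.
Next only 3 has its prerequisites met → 3.
1 is the only step now ready → 1.

4 5 2 3 1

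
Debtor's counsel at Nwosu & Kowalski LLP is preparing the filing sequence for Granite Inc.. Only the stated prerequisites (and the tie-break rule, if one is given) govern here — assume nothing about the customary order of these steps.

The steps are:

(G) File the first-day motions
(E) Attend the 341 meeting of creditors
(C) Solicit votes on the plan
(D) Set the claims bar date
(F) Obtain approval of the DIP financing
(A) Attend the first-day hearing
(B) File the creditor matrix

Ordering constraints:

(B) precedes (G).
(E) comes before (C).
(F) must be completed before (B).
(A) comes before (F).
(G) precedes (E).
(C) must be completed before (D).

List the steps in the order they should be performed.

(A) → (F) → (B) → (G) → (E) → (C) → (D)

(A) has no prerequisites → (A) first.
(F) needed (A), now all done → (F).
That leaves (B) as the only ready step → (B).
That leaves (G) as the only ready step → (G).
Next only (E) has its prerequisites met → (E).
(C) needed (E), now all done → (C).
(D) is the only step now ready → (D).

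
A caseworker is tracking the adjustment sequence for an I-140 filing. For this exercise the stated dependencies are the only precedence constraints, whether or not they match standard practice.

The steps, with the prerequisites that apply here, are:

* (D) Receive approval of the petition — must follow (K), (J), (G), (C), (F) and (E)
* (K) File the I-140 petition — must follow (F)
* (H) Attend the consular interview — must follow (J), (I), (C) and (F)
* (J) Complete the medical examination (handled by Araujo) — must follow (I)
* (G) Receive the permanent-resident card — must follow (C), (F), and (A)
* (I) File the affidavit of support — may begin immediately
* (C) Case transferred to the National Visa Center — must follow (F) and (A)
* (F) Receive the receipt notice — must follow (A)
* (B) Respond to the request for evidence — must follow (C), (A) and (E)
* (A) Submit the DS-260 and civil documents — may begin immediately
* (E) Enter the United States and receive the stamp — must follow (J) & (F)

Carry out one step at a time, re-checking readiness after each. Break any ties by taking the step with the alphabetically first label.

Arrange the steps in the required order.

(A) (F) (C) (G) (I) (J) (E) (B) (H) (K) (D)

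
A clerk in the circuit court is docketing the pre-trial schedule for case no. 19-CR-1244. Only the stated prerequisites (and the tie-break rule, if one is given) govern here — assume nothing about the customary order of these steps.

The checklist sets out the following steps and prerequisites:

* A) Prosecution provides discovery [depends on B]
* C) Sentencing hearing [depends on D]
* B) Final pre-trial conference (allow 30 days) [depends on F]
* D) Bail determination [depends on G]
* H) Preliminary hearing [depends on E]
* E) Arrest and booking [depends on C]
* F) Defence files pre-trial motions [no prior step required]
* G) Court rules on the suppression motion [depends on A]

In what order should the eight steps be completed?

F, B, A, G, D, C, E, H

F is the only step with nothing outstanding, so it goes first.
B needed F, now all done → B.
A is the only step now ready → A.
Next only G has its prerequisites met → G.
That leaves D as the only ready step → D.
C is the only step now ready → C.
E is the only step now ready → E.
H needed E, now all done → H.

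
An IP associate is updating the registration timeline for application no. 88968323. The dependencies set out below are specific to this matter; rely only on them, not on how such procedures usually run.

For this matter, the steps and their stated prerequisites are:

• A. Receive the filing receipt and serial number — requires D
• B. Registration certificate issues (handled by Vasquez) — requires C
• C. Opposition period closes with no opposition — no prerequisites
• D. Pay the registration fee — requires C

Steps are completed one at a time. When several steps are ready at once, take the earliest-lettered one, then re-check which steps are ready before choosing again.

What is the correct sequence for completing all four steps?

C, B, D, A

C is the only step with nothing outstanding, so it goes first.
Now B and D have their prerequisites met. B has the earlier label, so B next.
D needed C, now all done → D.
That leaves A as the only ready step → A.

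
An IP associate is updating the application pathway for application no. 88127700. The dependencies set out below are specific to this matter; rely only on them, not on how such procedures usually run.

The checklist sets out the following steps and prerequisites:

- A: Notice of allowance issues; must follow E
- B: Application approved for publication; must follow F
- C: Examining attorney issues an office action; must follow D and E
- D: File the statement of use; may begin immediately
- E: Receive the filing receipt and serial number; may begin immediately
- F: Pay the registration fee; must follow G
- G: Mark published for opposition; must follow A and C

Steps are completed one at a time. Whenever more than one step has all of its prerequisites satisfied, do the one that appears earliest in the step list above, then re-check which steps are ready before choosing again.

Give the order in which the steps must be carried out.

D, E, A, C, G, F, B

Nothing is required for D and E. D is listed earlier → D first.
E is the only step now ready → E.
Now A and C have their prerequisites met. A is listed earlier, so A next.
C is the only step now ready → C.
G is the only step now ready → G.
F is the only step now ready → F.
Next only B has its prerequisites met → B.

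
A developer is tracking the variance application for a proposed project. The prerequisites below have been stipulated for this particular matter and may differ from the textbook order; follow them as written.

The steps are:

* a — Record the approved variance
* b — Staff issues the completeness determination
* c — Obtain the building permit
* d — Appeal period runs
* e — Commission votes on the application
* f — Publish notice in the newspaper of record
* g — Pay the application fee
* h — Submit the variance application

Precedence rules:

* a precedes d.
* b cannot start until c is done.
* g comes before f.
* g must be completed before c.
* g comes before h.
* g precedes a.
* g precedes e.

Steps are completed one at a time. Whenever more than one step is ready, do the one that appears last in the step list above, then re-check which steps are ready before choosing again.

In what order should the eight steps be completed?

g → h → f → e → c → b → a → d

Only g has no prerequisites, so it is first.
Now h, f, e, c and a have their prerequisites met. h is listed later, so h next.
Ready: f, e, c and a. f is listed later → f.
Ready: e, c and a. e is listed later → e.
Now c and a have their prerequisites met. c is listed later, so c next.
b now also ready, so the ready set is {b, a}; b is listed later → b.
a is the only step now ready → a.
d needed a, now all done → d.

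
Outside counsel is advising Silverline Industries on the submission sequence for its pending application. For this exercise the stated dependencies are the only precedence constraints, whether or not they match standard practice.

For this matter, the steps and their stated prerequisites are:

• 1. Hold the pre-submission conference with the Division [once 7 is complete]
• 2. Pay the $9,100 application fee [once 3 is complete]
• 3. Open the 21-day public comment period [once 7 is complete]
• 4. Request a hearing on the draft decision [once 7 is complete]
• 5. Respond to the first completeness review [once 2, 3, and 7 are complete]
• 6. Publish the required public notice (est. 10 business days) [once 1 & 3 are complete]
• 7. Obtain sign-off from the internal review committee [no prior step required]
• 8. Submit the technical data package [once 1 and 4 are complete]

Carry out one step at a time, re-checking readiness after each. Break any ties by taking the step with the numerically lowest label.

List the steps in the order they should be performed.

7 1 3 2 4 5 6 8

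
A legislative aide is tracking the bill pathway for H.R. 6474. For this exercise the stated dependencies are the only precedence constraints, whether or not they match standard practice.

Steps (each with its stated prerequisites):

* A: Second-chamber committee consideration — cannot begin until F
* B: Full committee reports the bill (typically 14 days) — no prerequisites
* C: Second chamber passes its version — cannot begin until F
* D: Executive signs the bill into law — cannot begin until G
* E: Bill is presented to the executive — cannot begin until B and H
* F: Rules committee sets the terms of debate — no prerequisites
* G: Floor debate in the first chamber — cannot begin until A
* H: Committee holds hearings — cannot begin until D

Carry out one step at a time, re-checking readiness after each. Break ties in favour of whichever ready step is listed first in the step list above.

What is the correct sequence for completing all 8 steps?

B F A C G D H E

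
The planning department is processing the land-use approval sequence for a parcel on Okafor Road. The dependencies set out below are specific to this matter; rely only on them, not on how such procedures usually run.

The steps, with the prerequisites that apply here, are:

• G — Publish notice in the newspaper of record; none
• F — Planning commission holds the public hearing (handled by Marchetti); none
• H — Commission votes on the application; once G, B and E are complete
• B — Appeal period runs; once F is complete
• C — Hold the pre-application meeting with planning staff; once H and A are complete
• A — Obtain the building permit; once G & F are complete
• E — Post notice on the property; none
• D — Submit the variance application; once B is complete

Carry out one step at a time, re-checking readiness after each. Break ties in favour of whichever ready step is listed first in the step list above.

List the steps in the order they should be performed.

G, F, B, A, E, H, C, D

Nothing is required for G, F and E. G is listed earlier → G first.
Ready: F and E. F is listed earlier → F.
B, A and E are all available; B is listed earlier → B.
Now A, E and D have their prerequisites met. A is listed earlier, so A next.
Ready: E and D. E is listed earlier → E.
H and D are both available; H is listed earlier → H.
C and D are both available; C is listed earlier → C.
Next only D has its prerequisites met → D.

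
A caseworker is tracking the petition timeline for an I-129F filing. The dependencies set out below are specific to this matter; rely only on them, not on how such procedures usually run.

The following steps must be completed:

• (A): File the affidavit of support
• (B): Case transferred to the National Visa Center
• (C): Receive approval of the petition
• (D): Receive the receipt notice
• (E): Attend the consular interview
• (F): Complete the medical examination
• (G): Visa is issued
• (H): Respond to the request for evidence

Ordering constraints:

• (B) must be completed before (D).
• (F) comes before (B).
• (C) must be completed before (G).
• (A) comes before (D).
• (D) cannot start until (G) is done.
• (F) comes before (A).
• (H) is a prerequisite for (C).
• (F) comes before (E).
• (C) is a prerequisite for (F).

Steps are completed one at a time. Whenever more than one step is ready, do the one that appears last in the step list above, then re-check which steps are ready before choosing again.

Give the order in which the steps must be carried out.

(H) is the only step with nothing outstanding, so it goes first.
That leaves (C) as the only ready step → (C).
Ready: (G) and (F). (G) is listed later → (G).
(F) is the only step now ready → (F).
Ready: (E), (B) and (A). (E) is listed later → (E).
(B) and (A) are both available; (B) is listed later → (B).
(A) needed (F), now all done → (A).
(D) needed (G), (B) and (A), now all done → (D).

(H), (C), (G), (F), (E), (B), (A), (D)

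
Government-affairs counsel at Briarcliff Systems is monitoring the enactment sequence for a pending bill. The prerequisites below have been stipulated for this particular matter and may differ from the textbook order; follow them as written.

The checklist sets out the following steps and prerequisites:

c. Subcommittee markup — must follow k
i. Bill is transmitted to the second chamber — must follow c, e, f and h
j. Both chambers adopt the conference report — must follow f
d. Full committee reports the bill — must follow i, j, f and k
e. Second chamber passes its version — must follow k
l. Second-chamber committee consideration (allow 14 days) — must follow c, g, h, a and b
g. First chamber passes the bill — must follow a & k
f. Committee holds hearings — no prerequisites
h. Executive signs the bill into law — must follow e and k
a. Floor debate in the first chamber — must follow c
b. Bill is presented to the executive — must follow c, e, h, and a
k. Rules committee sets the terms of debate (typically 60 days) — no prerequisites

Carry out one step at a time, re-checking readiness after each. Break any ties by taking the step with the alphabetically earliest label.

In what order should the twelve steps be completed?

f and k have no prerequisites; f has the earlier label, so f is first.
Now j and k have their prerequisites met. j has the earlier label, so j next.
Next only k has its prerequisites met → k.
c and e are both available; c has the earlier label → c.
Ready: a and e. a has the earlier label → a.
g now also ready, so the ready set is {e, g}; e has the earlier label → e.
h now also ready, so the ready set is {g, h}; g has the earlier label → g.
h is the only step now ready → h.
Ready: b and i. b has the earlier label → b.
i and l are both available; i has the earlier label → i.
Ready: d and l. d has the earlier label → d.
Next only l has its prerequisites met → l.

f, j, k, c, a, e, g, h, b, i, d, l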